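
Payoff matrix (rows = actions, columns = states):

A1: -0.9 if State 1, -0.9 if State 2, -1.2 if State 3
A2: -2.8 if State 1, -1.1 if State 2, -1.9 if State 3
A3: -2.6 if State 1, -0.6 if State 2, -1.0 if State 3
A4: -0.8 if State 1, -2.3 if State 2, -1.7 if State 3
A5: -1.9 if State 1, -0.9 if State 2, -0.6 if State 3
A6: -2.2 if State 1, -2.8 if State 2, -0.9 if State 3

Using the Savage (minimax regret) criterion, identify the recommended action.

A1

Column bests: State 1=-0.8, State 2=-0.6, State 3=-0.6.
A1 regrets: 0.1, 0.3, 0.6 → max 0.6
A2 regrets: 2.0, 0.5, 1.3 → max 2.0
A3 regrets: 1.8, 0.0, 0.4 → max 1.8
A4 regrets: 0.0, 1.7, 1.1 → max 1.7
A5 regrets: 1.1, 0.3, 0.0 → max 1.1
A6 regrets: 1.4, 2.2, 0.3 → max 2.2
Smallest max regret = 0.6 → A1.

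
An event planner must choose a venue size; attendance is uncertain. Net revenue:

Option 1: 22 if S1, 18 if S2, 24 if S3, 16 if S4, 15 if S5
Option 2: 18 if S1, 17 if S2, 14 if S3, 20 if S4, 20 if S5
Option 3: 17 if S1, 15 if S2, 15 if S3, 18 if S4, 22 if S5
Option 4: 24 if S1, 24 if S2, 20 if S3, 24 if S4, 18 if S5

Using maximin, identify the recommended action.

Option 4

Row minima: Option 1=15, Option 2=14, Option 3=15, Option 4=18
Best worst-case = 18 → Option 4.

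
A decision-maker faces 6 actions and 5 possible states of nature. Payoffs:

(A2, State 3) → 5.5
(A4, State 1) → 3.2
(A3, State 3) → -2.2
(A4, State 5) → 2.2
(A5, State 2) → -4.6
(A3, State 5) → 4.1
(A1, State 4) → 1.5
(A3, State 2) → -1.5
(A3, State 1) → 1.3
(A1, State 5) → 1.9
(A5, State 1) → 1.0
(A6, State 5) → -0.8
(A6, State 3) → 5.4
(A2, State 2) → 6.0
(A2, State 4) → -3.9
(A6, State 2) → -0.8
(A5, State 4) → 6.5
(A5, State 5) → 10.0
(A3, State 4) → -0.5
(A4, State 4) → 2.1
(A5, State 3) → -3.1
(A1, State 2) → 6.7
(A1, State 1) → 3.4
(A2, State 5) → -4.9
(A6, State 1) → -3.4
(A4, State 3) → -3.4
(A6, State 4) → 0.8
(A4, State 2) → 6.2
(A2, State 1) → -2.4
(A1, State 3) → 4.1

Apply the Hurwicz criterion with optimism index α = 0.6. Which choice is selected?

A1: 0.6·6.7 + 0.4·1.5 = 4.62
A2: 0.6·6.0 + 0.4·(-4.9) = 1.64
A3: 0.6·4.1 + 0.4·(-2.2) = 1.58
A4: 0.6·6.2 + 0.4·(-3.4) = 2.36
A5: 0.6·10.0 + 0.4·(-4.6) = 4.16
A6: 0.6·5.4 + 0.4·(-3.4) = 1.88
Highest Hurwicz score = 4.62 → A1.

A1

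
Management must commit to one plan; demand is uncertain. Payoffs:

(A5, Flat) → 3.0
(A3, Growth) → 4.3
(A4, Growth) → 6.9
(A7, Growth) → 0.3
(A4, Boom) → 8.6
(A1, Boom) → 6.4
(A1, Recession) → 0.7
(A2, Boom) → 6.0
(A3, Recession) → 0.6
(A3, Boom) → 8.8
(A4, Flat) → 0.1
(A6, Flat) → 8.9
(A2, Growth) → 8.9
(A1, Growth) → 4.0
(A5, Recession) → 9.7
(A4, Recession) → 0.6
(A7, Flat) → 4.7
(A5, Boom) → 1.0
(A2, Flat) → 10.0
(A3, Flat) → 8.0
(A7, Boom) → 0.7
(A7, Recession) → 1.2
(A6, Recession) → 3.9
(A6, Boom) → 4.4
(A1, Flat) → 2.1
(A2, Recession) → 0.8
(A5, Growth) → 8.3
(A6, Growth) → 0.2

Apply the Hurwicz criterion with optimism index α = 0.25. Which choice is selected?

A1: 0.25·6.4 + 0.75·0.7 = 2.125
A2: 0.25·10.0 + 0.75·0.8 = 3.1
A3: 0.25·8.8 + 0.75·0.6 = 2.65
A4: 0.25·8.6 + 0.75·0.1 = 2.225
A5: 0.25·9.7 + 0.75·1.0 = 3.175
A6: 0.25·8.9 + 0.75·0.2 = 2.375
A7: 0.25·4.7 + 0.75·0.3 = 1.4
Highest Hurwicz score = 3.175 → A5.

A5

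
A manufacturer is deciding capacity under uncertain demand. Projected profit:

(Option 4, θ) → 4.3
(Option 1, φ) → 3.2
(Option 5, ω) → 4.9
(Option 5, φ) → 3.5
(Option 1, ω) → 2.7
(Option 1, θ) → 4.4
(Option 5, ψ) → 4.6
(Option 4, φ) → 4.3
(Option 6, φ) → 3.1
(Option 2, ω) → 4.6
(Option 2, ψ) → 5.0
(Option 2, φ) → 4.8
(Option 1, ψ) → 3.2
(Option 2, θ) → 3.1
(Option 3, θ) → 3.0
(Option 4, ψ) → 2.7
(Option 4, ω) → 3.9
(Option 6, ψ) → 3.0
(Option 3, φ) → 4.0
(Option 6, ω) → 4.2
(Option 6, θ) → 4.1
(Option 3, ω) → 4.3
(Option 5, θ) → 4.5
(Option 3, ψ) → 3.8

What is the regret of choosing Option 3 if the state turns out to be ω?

Best payoff under ω is 4.9.
Regret = 4.9 − 4.3 = 0.6.

0.6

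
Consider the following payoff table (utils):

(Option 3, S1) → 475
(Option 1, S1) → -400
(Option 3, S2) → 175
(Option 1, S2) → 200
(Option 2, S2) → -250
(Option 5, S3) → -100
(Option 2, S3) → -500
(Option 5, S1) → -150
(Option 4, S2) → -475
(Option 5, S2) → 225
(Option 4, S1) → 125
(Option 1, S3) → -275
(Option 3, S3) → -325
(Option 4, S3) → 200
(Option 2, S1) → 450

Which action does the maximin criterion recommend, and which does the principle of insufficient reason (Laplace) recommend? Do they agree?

maximin → Option 5; laplace → Option 3 (disagree)

Row minima: Option 1=-400, Option 2=-500, Option 3=-325, Option 4=-475, Option 5=-150
Best worst-case = -150 → Option 5.
Row averages: Option 1=-475/3, Option 2=-100, Option 3=325/3, Option 4=-50, Option 5=-25/3
Highest average = 325/3 → Option 3.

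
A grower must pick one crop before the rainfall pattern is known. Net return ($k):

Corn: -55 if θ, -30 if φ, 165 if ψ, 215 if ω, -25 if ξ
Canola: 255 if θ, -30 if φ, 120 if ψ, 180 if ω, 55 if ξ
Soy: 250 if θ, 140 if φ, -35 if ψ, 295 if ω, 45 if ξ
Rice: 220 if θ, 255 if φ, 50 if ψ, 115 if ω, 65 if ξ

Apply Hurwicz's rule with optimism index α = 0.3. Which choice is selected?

Rice

Corn: 0.3·215 + 0.7·(-55) = 26
Canola: 0.3·255 + 0.7·(-30) = 55.5
Soy: 0.3·295 + 0.7·(-35) = 64
Rice: 0.3·255 + 0.7·50 = 111.5
Highest Hurwicz score = 111.5 → Rice.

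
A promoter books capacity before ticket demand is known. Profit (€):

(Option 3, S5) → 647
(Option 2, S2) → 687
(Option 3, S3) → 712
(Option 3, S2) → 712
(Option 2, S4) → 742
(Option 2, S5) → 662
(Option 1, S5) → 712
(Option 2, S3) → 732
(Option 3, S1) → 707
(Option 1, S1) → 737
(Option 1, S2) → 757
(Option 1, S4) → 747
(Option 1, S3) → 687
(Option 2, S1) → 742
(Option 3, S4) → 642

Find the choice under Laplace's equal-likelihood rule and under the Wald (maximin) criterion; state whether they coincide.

Row averages: Option 1=728, Option 2=713, Option 3=684
Highest average = 728 → Option 1.
Row minima: Option 1=687, Option 2=662, Option 3=642
Best worst-case = 687 → Option 1.

laplace → Option 1; maximin → Option 1 (agree)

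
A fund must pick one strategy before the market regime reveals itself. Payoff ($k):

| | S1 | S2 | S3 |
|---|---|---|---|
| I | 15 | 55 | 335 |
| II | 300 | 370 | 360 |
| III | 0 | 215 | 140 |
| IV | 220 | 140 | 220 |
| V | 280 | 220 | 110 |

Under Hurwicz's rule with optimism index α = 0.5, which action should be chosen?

II

I: 0.5·335 + 0.5·15 = 175
II: 0.5·370 + 0.5·300 = 335
III: 0.5·215 + 0.5·0 = 107.5
IV: 0.5·220 + 0.5·140 = 180
V: 0.5·280 + 0.5·110 = 195
Highest Hurwicz score = 335 → II.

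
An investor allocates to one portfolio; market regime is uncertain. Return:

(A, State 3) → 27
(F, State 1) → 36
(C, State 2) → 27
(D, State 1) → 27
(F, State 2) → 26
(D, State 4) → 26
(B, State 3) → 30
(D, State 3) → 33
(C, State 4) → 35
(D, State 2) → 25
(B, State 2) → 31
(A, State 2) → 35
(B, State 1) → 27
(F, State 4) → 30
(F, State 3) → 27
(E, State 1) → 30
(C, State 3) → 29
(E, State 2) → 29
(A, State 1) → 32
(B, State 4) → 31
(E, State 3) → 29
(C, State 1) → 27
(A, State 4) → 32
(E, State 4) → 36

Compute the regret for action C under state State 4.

Best payoff under State 4 is 36.
Regret = 36 − 35 = 1.

1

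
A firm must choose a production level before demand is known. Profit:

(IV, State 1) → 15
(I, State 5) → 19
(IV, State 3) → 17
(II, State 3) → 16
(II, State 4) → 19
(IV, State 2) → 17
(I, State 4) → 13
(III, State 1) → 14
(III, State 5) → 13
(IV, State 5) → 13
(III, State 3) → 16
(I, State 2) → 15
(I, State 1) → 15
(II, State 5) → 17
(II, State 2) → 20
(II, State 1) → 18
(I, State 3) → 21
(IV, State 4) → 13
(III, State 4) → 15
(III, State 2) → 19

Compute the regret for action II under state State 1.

0

Best payoff under State 1 is 18.
Regret = 18 − 18 = 0.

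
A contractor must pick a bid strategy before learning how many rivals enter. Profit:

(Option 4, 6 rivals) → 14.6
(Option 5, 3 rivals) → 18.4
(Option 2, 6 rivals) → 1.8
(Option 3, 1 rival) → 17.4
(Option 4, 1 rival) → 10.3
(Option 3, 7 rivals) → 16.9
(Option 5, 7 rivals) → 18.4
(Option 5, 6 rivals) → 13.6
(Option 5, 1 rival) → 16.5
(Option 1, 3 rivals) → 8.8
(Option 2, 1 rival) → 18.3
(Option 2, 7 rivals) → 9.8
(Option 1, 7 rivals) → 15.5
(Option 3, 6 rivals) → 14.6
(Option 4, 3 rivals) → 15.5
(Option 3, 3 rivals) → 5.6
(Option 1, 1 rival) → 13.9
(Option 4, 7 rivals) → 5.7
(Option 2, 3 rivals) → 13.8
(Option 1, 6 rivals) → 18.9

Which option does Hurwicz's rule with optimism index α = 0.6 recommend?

Option 5

Option 1: 0.6·18.9 + 0.4·8.8 = 14.86
Option 2: 0.6·18.3 + 0.4·1.8 = 11.7
Option 3: 0.6·17.4 + 0.4·5.6 = 12.68
Option 4: 0.6·15.5 + 0.4·5.7 = 11.58
Option 5: 0.6·18.4 + 0.4·13.6 = 16.48
Highest Hurwicz score = 16.48 → Option 5.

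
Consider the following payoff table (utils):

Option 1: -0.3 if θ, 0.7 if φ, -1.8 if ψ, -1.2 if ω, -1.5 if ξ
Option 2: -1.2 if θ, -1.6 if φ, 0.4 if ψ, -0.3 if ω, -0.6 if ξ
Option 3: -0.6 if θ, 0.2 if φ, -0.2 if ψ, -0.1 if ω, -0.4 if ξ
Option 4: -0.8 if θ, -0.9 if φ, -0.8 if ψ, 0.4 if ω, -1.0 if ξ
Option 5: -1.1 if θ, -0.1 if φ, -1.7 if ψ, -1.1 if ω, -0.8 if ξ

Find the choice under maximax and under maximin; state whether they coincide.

maximax → Option 1; maximin → Option 3 (disagree)

Row maxima: Option 1=0.7, Option 2=0.4, Option 3=0.2, Option 4=0.4, Option 5=-0.1
Best best-case = 0.7 → Option 1.
Row minima: Option 1=-1.8, Option 2=-1.6, Option 3=-0.6, Option 4=-1.0, Option 5=-1.7
Best worst-case = -0.6 → Option 3.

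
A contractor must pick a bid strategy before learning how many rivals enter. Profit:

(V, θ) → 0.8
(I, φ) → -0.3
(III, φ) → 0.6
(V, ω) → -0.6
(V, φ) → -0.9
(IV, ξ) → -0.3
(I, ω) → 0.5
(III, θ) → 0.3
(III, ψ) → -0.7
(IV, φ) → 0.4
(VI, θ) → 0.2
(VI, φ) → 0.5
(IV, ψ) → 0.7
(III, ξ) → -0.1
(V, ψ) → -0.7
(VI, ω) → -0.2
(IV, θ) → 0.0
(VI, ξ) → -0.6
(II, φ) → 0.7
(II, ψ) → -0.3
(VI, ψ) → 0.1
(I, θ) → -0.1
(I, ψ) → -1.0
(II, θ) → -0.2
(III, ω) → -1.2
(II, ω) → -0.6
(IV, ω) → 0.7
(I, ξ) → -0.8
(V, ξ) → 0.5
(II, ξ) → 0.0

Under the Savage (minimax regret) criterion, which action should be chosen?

Column bests: θ=0.8, φ=0.7, ψ=0.7, ω=0.7, ξ=0.5.
I regrets: 0.9, 1.0, 1.7, 0.2, 1.3 → max 1.7
II regrets: 1.0, 0.0, 1.0, 1.3, 0.5 → max 1.3
III regrets: 0.5, 0.1, 1.4, 1.9, 0.6 → max 1.9
IV regrets: 0.8, 0.3, 0.0, 0.0, 0.8 → max 0.8
V regrets: 0.0, 1.6, 1.4, 1.3, 0.0 → max 1.6
VI regrets: 0.6, 0.2, 0.6, 0.9, 1.1 → max 1.1
Smallest max regret = 0.8 → IV.

IV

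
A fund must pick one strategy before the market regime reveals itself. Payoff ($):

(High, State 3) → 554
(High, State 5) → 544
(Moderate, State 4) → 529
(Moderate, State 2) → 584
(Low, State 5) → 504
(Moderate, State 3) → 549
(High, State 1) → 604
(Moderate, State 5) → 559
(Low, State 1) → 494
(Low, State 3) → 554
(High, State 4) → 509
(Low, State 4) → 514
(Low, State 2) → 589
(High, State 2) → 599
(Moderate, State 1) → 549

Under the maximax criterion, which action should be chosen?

Row maxima: Low=589, Moderate=584, High=604
Best best-case = 604 → High.

High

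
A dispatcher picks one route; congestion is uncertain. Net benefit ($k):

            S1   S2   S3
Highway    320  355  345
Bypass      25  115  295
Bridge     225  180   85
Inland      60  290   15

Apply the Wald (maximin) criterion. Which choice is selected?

Row minima: Highway=320, Bypass=25, Bridge=85, Inland=15
Best worst-case = 320 → Highway.

Highway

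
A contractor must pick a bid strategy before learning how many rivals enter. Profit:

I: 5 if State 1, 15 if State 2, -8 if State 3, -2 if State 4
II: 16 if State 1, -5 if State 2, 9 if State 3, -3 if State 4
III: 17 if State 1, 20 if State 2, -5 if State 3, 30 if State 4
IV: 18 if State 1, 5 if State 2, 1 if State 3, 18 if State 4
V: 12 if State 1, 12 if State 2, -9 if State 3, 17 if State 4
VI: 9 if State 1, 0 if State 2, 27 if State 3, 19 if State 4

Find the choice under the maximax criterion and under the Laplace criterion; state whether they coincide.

Row maxima: I=15, II=16, III=30, IV=18, V=17, VI=27
Best best-case = 30 → III.
Row averages: I=2.5, II=4.25, III=15.5, IV=10.5, V=8, VI=13.75
Highest average = 15.5 → III.

maximax → III; laplace → III (agree)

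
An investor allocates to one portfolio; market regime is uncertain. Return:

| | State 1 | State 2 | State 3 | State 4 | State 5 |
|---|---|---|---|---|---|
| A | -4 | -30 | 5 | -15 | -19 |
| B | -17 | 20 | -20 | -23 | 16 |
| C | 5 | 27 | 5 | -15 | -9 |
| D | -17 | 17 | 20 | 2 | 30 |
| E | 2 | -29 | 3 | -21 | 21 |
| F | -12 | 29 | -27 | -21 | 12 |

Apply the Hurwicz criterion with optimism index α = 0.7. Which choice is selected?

D

A: 0.7·5 + 0.3·(-30) = -5.5
B: 0.7·20 + 0.3·(-23) = 7.1
C: 0.7·27 + 0.3·(-15) = 14.4
D: 0.7·30 + 0.3·(-17) = 15.9
E: 0.7·21 + 0.3·(-29) = 6
F: 0.7·29 + 0.3·(-27) = 12.2
Highest Hurwicz score = 15.9 → D.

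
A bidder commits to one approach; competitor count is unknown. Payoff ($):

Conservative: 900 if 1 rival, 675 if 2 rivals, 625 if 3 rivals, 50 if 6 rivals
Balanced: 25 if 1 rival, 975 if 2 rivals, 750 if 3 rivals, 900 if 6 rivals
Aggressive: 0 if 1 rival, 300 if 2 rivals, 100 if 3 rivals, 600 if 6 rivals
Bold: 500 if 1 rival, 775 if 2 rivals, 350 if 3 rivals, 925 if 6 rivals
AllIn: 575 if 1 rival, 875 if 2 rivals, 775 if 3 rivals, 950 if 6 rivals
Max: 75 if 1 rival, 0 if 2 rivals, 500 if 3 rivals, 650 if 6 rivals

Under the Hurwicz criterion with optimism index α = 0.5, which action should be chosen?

AllIn

Conservative: 0.5·900 + 0.5·50 = 475
Balanced: 0.5·975 + 0.5·25 = 500
Aggressive: 0.5·600 + 0.5·0 = 300
Bold: 0.5·925 + 0.5·350 = 637.5
AllIn: 0.5·950 + 0.5·575 = 762.5
Max: 0.5·650 + 0.5·0 = 325
Highest Hurwicz score = 762.5 → AllIn.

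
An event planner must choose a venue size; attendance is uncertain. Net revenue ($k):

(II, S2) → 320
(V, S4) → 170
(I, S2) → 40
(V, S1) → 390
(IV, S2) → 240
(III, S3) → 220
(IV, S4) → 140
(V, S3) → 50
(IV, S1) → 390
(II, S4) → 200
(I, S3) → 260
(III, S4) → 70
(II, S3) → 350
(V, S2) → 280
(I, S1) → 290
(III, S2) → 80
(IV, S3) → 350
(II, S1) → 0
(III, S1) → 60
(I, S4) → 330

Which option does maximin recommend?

IV

Row minima: I=40, II=0, III=60, IV=140, V=50
Best worst-case = 140 → IV.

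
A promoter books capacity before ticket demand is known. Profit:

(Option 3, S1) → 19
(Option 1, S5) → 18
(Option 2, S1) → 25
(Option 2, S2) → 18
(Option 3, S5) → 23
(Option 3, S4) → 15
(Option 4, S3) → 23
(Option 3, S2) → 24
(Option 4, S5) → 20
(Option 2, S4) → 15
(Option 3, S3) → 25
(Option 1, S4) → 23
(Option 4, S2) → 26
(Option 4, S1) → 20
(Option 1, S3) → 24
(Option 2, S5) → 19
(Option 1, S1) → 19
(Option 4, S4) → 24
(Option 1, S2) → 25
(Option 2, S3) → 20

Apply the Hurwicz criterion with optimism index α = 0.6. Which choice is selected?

Option 1: 0.6·25 + 0.4·18 = 22.2
Option 2: 0.6·25 + 0.4·15 = 21
Option 3: 0.6·25 + 0.4·15 = 21
Option 4: 0.6·26 + 0.4·20 = 23.6
Highest Hurwicz score = 23.6 → Option 4.

Option 4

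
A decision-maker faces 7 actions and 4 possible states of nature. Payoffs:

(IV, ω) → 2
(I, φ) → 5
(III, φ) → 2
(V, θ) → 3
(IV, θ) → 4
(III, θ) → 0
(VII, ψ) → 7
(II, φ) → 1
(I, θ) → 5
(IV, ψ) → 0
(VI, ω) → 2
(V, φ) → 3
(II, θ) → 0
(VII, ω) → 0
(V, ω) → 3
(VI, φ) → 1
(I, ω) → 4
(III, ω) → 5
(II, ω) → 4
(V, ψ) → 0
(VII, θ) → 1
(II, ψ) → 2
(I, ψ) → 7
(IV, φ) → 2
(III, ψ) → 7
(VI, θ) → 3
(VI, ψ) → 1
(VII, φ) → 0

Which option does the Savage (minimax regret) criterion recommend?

I

Column bests: θ=5, φ=5, ψ=7, ω=5.
I regrets: 0, 0, 0, 1 → max 1
II regrets: 5, 4, 5, 1 → max 5
III regrets: 5, 3, 0, 0 → max 5
IV regrets: 1, 3, 7, 3 → max 7
V regrets: 2, 2, 7, 2 → max 7
VI regrets: 2, 4, 6, 3 → max 6
VII regrets: 4, 5, 0, 5 → max 5
Smallest max regret = 1 → I.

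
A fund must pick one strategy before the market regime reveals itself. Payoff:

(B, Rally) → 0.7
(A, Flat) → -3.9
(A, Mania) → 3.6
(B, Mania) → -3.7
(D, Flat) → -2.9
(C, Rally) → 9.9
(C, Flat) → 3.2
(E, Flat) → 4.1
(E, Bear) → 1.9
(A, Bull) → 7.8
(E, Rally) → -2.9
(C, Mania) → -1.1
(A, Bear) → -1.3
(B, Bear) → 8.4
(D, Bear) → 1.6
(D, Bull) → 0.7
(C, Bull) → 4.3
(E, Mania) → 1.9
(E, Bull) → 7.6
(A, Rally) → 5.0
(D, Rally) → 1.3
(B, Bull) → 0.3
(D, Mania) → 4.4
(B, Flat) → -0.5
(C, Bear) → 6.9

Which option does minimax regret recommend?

Column bests: Bear=8.4, Flat=4.1, Bull=7.8, Rally=9.9, Mania=4.4.
A regrets: 9.7, 8.0, 0.0, 4.9, 0.8 → max 9.7
B regrets: 0.0, 4.6, 7.5, 9.2, 8.1 → max 9.2
C regrets: 1.5, 0.9, 3.5, 0.0, 5.5 → max 5.5
D regrets: 6.8, 7.0, 7.1, 8.6, 0.0 → max 8.6
E regrets: 6.5, 0.0, 0.2, 12.8, 2.5 → max 12.8
Smallest max regret = 5.5 → C.

C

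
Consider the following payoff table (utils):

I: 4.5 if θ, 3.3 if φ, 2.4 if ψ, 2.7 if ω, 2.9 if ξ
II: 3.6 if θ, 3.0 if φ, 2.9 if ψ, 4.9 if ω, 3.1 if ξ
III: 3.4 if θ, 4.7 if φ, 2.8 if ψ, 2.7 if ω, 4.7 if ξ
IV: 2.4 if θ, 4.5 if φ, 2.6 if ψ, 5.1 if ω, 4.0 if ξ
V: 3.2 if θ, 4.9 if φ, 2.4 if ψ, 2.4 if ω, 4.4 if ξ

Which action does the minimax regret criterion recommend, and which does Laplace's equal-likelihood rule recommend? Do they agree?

minimax regret → II; laplace → IV (disagree)

Column bests: θ=4.5, φ=4.9, ψ=2.9, ω=5.1, ξ=4.7.
I regrets: 0.0, 1.6, 0.5, 2.4, 1.8 → max 2.4
II regrets: 0.9, 1.9, 0.0, 0.2, 1.6 → max 1.9
III regrets: 1.1, 0.2, 0.1, 2.4, 0.0 → max 2.4
IV regrets: 2.1, 0.4, 0.3, 0.0, 0.7 → max 2.1
V regrets: 1.3, 0.0, 0.5, 2.7, 0.3 → max 2.7
Smallest max regret = 1.9 → II.
Row averages: I=3.16, II=3.5, III=3.66, IV=3.72, V=3.46
Highest average = 3.72 → IV.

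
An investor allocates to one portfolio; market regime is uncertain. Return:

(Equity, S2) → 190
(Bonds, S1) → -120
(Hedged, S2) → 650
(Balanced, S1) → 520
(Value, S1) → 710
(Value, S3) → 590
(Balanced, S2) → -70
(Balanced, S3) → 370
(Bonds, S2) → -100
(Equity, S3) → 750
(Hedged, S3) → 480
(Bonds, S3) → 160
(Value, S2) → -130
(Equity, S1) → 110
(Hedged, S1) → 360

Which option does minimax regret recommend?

Column bests: S1=710, S2=650, S3=750.
Hedged regrets: 350, 0, 270 → max 350
Bonds regrets: 830, 750, 590 → max 830
Value regrets: 0, 780, 160 → max 780
Equity regrets: 600, 460, 0 → max 600
Balanced regrets: 190, 720, 380 → max 720
Smallest max regret = 350 → Hedged.

Hedged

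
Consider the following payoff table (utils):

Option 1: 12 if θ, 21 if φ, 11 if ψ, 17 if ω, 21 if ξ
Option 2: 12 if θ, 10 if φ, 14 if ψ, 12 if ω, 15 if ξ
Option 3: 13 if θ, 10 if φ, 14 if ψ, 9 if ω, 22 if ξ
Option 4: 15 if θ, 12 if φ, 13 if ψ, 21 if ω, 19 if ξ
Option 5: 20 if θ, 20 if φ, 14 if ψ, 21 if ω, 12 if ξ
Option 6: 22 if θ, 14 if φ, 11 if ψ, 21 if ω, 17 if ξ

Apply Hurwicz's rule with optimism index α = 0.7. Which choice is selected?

Option 6

Option 1: 0.7·21 + 0.3·11 = 18
Option 2: 0.7·15 + 0.3·10 = 13.5
Option 3: 0.7·22 + 0.3·9 = 18.1
Option 4: 0.7·21 + 0.3·12 = 18.3
Option 5: 0.7·21 + 0.3·12 = 18.3
Option 6: 0.7·22 + 0.3·11 = 18.7
Highest Hurwicz score = 18.7 → Option 6.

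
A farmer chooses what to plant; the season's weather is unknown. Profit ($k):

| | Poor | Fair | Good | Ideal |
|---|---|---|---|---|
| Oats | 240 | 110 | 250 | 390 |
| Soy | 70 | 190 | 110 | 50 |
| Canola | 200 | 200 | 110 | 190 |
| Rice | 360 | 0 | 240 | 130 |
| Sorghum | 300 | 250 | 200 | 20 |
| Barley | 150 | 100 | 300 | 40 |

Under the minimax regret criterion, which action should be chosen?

Column bests: Poor=360, Fair=250, Good=300, Ideal=390.
Oats regrets: 120, 140, 50, 0 → max 140
Soy regrets: 290, 60, 190, 340 → max 340
Canola regrets: 160, 50, 190, 200 → max 200
Rice regrets: 0, 250, 60, 260 → max 260
Sorghum regrets: 60, 0, 100, 370 → max 370
Barley regrets: 210, 150, 0, 350 → max 350
Smallest max regret = 140 → Oats.

Oats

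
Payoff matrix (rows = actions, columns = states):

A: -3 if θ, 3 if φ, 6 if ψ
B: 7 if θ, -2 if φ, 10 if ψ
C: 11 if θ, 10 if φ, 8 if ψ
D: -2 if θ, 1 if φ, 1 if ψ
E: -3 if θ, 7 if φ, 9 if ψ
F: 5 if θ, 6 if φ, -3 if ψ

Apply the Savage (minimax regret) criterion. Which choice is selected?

C

Column bests: θ=11, φ=10, ψ=10.
A regrets: 14, 7, 4 → max 14
B regrets: 4, 12, 0 → max 12
C regrets: 0, 0, 2 → max 2
D regrets: 13, 9, 9 → max 13
E regrets: 14, 3, 1 → max 14
F regrets: 6, 4, 13 → max 13
Smallest max regret = 2 → C.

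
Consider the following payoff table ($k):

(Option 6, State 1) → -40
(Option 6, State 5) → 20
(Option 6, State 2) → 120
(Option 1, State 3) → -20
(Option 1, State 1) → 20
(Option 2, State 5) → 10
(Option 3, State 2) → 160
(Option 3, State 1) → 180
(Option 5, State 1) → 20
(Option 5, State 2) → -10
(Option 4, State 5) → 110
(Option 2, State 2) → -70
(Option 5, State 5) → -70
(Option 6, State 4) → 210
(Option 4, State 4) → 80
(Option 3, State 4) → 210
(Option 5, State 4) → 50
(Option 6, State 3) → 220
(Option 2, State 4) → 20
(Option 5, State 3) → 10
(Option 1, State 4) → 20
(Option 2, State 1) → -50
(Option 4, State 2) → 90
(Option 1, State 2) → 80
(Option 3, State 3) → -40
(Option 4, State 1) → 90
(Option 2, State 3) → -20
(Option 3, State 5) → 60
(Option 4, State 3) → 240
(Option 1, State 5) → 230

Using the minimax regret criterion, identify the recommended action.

Column bests: State 1=180, State 2=160, State 3=240, State 4=210, State 5=230.
Option 1 regrets: 160, 80, 260, 190, 0 → max 260
Option 2 regrets: 230, 230, 260, 190, 220 → max 260
Option 3 regrets: 0, 0, 280, 0, 170 → max 280
Option 4 regrets: 90, 70, 0, 130, 120 → max 130
Option 5 regrets: 160, 170, 230, 160, 300 → max 300
Option 6 regrets: 220, 40, 20, 0, 210 → max 220
Smallest max regret = 130 → Option 4.

Option 4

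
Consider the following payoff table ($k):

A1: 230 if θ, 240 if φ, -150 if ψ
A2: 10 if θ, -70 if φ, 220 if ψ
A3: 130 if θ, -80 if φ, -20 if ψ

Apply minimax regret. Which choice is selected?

Column bests: θ=230, φ=240, ψ=220.
A1 regrets: 0, 0, 370 → max 370
A2 regrets: 220, 310, 0 → max 310
A3 regrets: 100, 320, 240 → max 320
Smallest max regret = 310 → A2.

A2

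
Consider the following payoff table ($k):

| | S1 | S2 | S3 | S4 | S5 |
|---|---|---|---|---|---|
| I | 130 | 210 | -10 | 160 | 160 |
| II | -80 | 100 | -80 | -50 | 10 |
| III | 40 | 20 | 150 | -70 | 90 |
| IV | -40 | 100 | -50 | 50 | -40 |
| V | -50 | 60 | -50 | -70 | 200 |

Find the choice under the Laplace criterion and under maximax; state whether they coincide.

laplace → I; maximax → I (agree)

Row averages: I=130, II=-20, III=46, IV=4, V=18
Highest average = 130 → I.
Row maxima: I=210, II=100, III=150, IV=100, V=200
Best best-case = 210 → I.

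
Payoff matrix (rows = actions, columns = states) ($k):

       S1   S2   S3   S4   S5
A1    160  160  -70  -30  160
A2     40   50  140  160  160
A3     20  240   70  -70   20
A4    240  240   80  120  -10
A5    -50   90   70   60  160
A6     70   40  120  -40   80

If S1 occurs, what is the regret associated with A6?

Best payoff under S1 is 240.
Regret = 240 − 70 = 170.

170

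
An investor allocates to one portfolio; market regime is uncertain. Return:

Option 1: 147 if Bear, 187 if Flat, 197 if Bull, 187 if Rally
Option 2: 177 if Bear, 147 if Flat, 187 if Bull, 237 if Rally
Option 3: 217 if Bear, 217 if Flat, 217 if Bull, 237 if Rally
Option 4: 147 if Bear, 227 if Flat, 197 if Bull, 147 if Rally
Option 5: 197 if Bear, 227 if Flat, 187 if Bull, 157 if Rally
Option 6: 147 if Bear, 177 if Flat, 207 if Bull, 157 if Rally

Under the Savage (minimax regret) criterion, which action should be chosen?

Column bests: Bear=217, Flat=227, Bull=217, Rally=237.
Option 1 regrets: 70, 40, 20, 50 → max 70
Option 2 regrets: 40, 80, 30, 0 → max 80
Option 3 regrets: 0, 10, 0, 0 → max 10
Option 4 regrets: 70, 0, 20, 90 → max 90
Option 5 regrets: 20, 0, 30, 80 → max 80
Option 6 regrets: 70, 50, 10, 80 → max 80
Smallest max regret = 10 → Option 3.

Option 3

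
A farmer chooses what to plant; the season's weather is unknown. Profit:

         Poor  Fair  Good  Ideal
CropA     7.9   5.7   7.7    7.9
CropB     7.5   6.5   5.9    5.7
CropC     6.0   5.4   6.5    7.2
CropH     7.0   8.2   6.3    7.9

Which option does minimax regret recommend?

CropH

Column bests: Poor=7.9, Fair=8.2, Good=7.7, Ideal=7.9.
CropA regrets: 0.0, 2.5, 0.0, 0.0 → max 2.5
CropB regrets: 0.4, 1.7, 1.8, 2.2 → max 2.2
CropC regrets: 1.9, 2.8, 1.2, 0.7 → max 2.8
CropH regrets: 0.9, 0.0, 1.4, 0.0 → max 1.4
Smallest max regret = 1.4 → CropH.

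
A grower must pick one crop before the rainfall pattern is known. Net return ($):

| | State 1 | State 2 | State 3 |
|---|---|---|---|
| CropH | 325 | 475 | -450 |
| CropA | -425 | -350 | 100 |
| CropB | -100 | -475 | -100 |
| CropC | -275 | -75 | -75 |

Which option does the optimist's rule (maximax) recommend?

CropH

Row maxima: CropH=475, CropA=100, CropB=-100, CropC=-75
Best best-case = 475 → CropH.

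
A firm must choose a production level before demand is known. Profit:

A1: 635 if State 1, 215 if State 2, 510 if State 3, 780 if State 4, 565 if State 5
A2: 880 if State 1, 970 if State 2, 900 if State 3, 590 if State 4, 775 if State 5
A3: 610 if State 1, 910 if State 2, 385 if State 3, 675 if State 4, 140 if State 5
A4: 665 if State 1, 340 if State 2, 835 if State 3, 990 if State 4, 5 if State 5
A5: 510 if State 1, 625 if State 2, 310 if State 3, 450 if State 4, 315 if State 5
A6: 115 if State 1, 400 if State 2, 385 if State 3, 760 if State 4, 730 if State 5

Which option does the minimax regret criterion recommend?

A2

Column bests: State 1=880, State 2=970, State 3=900, State 4=990, State 5=775.
A1 regrets: 245, 755, 390, 210, 210 → max 755
A2 regrets: 0, 0, 0, 400, 0 → max 400
A3 regrets: 270, 60, 515, 315, 635 → max 635
A4 regrets: 215, 630, 65, 0, 770 → max 770
A5 regrets: 370, 345, 590, 540, 460 → max 590
A6 regrets: 765, 570, 515, 230, 45 → max 765
Smallest max regret = 400 → A2.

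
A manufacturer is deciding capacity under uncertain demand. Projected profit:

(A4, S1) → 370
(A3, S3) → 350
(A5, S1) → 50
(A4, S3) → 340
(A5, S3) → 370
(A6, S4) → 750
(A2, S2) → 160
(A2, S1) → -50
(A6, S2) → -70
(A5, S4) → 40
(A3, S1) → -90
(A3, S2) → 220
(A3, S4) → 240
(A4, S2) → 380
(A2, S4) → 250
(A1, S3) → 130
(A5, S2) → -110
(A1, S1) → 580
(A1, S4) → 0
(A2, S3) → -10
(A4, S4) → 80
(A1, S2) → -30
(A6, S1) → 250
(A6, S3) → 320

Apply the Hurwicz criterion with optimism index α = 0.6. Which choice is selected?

A1: 0.6·580 + 0.4·(-30) = 336
A2: 0.6·250 + 0.4·(-50) = 130
A3: 0.6·350 + 0.4·(-90) = 174
A4: 0.6·380 + 0.4·80 = 260
A5: 0.6·370 + 0.4·(-110) = 178
A6: 0.6·750 + 0.4·(-70) = 422
Highest Hurwicz score = 422 → A6.

A6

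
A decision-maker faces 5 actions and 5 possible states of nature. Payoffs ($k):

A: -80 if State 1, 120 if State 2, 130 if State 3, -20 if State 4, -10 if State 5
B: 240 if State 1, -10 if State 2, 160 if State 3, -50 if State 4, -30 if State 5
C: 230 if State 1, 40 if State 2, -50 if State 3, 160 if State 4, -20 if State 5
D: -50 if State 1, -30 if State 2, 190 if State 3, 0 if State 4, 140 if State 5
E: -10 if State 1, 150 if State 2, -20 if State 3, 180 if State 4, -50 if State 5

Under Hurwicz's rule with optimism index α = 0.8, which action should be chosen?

B

A: 0.8·130 + 0.2·(-80) = 88
B: 0.8·240 + 0.2·(-50) = 182
C: 0.8·230 + 0.2·(-50) = 174
D: 0.8·190 + 0.2·(-50) = 142
E: 0.8·180 + 0.2·(-50) = 134
Highest Hurwicz score = 182 → B.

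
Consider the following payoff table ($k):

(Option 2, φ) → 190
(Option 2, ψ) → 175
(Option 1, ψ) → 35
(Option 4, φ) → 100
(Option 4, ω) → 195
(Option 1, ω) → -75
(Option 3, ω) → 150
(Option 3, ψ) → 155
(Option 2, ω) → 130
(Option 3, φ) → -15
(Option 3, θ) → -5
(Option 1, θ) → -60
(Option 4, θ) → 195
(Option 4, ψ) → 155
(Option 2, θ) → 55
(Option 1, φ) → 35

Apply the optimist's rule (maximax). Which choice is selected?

Option 4

Row maxima: Option 1=35, Option 2=190, Option 3=155, Option 4=195
Best best-case = 195 → Option 4.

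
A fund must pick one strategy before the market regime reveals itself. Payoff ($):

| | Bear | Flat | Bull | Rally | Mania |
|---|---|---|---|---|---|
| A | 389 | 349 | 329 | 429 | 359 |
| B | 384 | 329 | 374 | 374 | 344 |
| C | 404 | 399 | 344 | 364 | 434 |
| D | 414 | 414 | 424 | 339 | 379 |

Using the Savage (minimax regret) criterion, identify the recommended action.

Column bests: Bear=414, Flat=414, Bull=424, Rally=429, Mania=434.
A regrets: 25, 65, 95, 0, 75 → max 95
B regrets: 30, 85, 50, 55, 90 → max 90
C regrets: 10, 15, 80, 65, 0 → max 80
D regrets: 0, 0, 0, 90, 55 → max 90
Smallest max regret = 80 → C.

C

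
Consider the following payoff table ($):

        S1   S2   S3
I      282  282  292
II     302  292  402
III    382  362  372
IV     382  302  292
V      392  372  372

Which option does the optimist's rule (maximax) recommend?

II

Row maxima: I=292, II=402, III=382, IV=382, V=392
Best best-case = 402 → II.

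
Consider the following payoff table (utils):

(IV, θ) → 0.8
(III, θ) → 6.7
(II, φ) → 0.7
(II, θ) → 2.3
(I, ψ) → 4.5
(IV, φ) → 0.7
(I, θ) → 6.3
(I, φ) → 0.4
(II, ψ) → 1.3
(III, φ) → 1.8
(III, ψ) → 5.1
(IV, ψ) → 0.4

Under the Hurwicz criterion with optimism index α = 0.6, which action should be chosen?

I: 0.6·6.3 + 0.4·0.4 = 3.94
II: 0.6·2.3 + 0.4·0.7 = 1.66
III: 0.6·6.7 + 0.4·1.8 = 4.74
IV: 0.6·0.8 + 0.4·0.4 = 0.64
Highest Hurwicz score = 4.74 → III.

III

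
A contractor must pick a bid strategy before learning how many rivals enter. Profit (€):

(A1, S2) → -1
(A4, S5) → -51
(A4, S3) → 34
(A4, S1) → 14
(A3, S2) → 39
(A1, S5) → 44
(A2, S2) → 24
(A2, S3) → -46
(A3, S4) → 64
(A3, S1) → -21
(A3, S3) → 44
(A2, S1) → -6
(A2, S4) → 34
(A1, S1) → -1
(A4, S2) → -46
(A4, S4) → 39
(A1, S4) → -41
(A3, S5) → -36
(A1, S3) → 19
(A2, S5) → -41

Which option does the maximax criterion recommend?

A3

Row maxima: A1=44, A2=34, A3=64, A4=39
Best best-case = 64 → A3.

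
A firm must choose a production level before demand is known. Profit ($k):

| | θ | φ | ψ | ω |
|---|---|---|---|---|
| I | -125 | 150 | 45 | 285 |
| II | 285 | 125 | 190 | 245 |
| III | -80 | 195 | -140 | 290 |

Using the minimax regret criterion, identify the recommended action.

II

Column bests: θ=285, φ=195, ψ=190, ω=290.
I regrets: 410, 45, 145, 5 → max 410
II regrets: 0, 70, 0, 45 → max 70
III regrets: 365, 0, 330, 0 → max 365
Smallest max regret = 70 → II.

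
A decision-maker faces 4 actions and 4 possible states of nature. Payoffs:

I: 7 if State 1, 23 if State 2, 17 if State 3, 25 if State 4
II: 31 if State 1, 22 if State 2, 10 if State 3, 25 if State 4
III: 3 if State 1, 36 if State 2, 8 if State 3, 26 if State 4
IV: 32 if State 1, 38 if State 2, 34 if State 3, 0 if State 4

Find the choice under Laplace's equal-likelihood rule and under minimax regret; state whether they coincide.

Row averages: I=18, II=22, III=18.25, IV=26
Highest average = 26 → IV.
Column bests: State 1=32, State 2=38, State 3=34, State 4=26.
I regrets: 25, 15, 17, 1 → max 25
II regrets: 1, 16, 24, 1 → max 24
III regrets: 29, 2, 26, 0 → max 29
IV regrets: 0, 0, 0, 26 → max 26
Smallest max regret = 24 → II.

laplace → IV; minimax regret → II (disagree)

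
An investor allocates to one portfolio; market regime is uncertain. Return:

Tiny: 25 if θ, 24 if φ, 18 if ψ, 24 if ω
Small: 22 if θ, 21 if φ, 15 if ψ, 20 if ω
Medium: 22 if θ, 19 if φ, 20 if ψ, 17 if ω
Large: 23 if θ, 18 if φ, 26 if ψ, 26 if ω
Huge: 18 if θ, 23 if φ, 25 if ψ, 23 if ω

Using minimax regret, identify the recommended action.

Column bests: θ=25, φ=24, ψ=26, ω=26.
Tiny regrets: 0, 0, 8, 2 → max 8
Small regrets: 3, 3, 11, 6 → max 11
Medium regrets: 3, 5, 6, 9 → max 9
Large regrets: 2, 6, 0, 0 → max 6
Huge regrets: 7, 1, 1, 3 → max 7
Smallest max regret = 6 → Large.

Large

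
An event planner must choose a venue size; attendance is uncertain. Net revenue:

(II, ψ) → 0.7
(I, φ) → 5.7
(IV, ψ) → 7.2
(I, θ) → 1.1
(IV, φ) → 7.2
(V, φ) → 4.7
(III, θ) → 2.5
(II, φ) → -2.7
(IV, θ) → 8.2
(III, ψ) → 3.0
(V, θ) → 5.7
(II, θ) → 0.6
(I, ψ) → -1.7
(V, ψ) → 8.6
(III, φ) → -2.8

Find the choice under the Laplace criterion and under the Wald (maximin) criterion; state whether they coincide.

laplace → IV; maximin → IV (agree)

Row averages: I=1.7, II=-7/15, III=0.9, IV=113/15, V=19/3
Highest average = 113/15 → IV.
Row minima: I=-1.7, II=-2.7, III=-2.8, IV=7.2, V=4.7
Best worst-case = 7.2 → IV.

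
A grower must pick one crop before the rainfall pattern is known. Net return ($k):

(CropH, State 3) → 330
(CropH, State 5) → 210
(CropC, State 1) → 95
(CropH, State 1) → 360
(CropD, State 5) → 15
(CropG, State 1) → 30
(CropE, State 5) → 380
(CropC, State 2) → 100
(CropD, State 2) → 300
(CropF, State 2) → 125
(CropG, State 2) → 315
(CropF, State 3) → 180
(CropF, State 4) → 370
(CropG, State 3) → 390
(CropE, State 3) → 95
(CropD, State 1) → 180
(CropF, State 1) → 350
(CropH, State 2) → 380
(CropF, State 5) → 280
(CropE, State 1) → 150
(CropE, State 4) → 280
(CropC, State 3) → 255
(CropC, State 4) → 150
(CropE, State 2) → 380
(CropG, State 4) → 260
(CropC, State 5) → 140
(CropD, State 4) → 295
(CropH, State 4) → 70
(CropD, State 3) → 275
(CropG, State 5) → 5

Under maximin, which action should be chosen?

CropF

Row minima: CropF=125, CropC=95, CropE=95, CropD=15, CropG=5, CropH=70
Best worst-case = 125 → CropF.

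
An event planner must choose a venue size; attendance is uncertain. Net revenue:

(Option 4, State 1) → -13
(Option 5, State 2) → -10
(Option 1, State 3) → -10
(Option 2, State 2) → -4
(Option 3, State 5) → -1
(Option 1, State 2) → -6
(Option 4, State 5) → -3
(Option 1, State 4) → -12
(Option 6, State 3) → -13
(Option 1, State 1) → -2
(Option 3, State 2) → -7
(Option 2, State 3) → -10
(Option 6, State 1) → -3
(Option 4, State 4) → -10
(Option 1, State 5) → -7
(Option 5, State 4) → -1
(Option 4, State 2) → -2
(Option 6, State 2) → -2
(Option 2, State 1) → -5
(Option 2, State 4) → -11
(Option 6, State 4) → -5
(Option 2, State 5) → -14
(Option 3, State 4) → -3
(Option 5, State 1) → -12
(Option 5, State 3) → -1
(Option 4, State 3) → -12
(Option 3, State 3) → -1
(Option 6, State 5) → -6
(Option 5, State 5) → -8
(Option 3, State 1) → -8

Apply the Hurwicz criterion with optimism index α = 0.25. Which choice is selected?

Option 1: 0.25·(-2) + 0.75·(-12) = -9.5
Option 2: 0.25·(-4) + 0.75·(-14) = -11.5
Option 3: 0.25·(-1) + 0.75·(-8) = -6.25
Option 4: 0.25·(-2) + 0.75·(-13) = -10.25
Option 5: 0.25·(-1) + 0.75·(-12) = -9.25
Option 6: 0.25·(-2) + 0.75·(-13) = -10.25
Highest Hurwicz score = -6.25 → Option 3.

Option 3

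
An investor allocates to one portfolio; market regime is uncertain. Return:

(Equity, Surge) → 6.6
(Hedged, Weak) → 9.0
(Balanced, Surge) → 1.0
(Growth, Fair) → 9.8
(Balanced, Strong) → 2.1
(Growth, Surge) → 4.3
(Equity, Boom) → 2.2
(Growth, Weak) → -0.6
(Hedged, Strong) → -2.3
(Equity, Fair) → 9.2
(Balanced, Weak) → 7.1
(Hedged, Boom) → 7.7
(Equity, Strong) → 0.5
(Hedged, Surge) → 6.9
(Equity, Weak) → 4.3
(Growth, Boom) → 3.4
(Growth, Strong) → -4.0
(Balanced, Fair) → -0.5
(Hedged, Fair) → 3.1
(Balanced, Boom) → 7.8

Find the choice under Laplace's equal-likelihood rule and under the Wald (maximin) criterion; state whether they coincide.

Row averages: Balanced=3.5, Growth=2.58, Equity=4.56, Hedged=4.88
Highest average = 4.88 → Hedged.
Row minima: Balanced=-0.5, Growth=-4.0, Equity=0.5, Hedged=-2.3
Best worst-case = 0.5 → Equity.

laplace → Hedged; maximin → Equity (disagree)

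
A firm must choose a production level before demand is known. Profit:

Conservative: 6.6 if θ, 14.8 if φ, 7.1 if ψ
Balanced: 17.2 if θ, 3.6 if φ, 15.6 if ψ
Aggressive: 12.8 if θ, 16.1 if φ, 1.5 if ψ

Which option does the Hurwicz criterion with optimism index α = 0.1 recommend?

Conservative

Conservative: 0.1·14.8 + 0.9·6.6 = 7.42
Balanced: 0.1·17.2 + 0.9·3.6 = 4.96
Aggressive: 0.1·16.1 + 0.9·1.5 = 2.96
Highest Hurwicz score = 7.42 → Conservative.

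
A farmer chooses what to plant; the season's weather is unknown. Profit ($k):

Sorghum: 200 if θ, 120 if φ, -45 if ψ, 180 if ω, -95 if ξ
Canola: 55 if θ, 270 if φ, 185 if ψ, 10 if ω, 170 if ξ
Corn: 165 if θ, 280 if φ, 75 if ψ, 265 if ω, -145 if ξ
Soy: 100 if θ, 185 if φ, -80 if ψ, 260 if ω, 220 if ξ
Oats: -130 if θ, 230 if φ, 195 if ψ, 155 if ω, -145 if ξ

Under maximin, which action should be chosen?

Canola

Row minima: Sorghum=-95, Canola=10, Corn=-145, Soy=-80, Oats=-145
Best worst-case = 10 → Canola.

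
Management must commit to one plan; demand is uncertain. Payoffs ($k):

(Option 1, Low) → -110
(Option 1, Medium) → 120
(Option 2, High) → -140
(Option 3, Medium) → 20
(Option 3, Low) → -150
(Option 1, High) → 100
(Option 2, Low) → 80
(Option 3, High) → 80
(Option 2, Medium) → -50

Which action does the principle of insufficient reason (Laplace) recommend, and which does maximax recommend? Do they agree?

Row averages: Option 1=110/3, Option 2=-110/3, Option 3=-50/3
Highest average = 110/3 → Option 1.
Row maxima: Option 1=120, Option 2=80, Option 3=80
Best best-case = 120 → Option 1.

laplace → Option 1; maximax → Option 1 (agree)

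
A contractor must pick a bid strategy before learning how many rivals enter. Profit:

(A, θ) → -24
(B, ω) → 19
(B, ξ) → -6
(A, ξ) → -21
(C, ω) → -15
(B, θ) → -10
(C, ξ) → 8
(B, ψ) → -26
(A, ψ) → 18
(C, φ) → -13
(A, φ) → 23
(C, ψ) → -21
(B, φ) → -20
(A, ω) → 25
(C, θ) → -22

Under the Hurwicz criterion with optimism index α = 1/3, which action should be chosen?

A

A: 1/3·25 + 2/3·(-24) = -23/3
B: 1/3·19 + 2/3·(-26) = -11
C: 1/3·8 + 2/3·(-22) = -12
Highest Hurwicz score = -23/3 → A.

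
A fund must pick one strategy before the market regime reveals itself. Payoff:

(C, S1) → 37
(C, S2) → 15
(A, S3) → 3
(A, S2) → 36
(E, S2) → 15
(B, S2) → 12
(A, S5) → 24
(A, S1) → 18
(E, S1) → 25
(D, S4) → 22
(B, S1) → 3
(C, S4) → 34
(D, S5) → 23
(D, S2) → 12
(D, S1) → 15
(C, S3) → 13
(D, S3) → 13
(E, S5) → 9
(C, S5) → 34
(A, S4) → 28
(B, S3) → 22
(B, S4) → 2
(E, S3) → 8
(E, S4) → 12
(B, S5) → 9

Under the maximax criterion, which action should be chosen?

Row maxima: A=36, B=22, C=37, D=23, E=25
Best best-case = 37 → C.

C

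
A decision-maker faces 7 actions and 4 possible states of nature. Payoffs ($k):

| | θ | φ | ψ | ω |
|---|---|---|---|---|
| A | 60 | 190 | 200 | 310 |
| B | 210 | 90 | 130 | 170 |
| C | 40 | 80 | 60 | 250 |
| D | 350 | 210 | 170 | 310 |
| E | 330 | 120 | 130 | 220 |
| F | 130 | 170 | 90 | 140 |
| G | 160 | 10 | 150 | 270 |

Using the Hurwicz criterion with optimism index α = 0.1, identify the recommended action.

A: 0.1·310 + 0.9·60 = 85
B: 0.1·210 + 0.9·90 = 102
C: 0.1·250 + 0.9·40 = 61
D: 0.1·350 + 0.9·170 = 188
E: 0.1·330 + 0.9·120 = 141
F: 0.1·170 + 0.9·90 = 98
G: 0.1·270 + 0.9·10 = 36
Highest Hurwicz score = 188 → D.

D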